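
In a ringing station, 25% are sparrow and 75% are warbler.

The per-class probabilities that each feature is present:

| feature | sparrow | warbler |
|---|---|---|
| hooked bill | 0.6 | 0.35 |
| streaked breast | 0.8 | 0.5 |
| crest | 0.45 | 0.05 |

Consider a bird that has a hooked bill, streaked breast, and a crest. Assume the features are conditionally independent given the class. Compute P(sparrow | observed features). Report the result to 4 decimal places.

0.8916

sparrow: 0.25 × 0.6 × 0.8 × 0.45 = 0.054
warbler: 0.75 × 0.35 × 0.5 × 0.05 = 0.0065625
P(sparrow | x) = 0.054 / 0.0605625 ≈ 0.8916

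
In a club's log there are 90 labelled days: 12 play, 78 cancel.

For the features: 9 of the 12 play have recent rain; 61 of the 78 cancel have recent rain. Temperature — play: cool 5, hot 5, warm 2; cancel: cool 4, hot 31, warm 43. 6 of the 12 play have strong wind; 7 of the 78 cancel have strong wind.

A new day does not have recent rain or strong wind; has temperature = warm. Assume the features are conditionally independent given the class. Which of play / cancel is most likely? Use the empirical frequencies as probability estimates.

cancel

play: (12/90) × (3/12) × (2/12) × (6/12) ≈ 0.00277778
cancel: (78/90) × (17/78) × (43/78) × (71/78) ≈ 0.094786
Highest score → cancel.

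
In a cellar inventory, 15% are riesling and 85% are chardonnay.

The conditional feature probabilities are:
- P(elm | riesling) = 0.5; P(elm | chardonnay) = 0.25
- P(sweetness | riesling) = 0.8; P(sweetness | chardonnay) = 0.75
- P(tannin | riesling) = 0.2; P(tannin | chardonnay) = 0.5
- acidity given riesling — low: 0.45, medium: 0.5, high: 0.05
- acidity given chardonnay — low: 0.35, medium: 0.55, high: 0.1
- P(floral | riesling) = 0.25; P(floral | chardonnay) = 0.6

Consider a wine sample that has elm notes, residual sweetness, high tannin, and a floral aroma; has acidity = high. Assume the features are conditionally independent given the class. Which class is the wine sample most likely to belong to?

chardonnay

riesling: 0.15 × 0.5 × 0.8 × 0.2 × 0.05 × 0.25 = 0.00015
chardonnay: 0.85 × 0.25 × 0.75 × 0.5 × 0.1 × 0.6 = 0.00478125
Highest score → chardonnay.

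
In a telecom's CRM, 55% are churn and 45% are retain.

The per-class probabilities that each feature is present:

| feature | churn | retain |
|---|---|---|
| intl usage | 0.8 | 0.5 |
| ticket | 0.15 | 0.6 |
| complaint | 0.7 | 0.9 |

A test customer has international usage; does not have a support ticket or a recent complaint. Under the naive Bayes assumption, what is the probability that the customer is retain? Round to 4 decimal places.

0.0743

churn: 0.55 × 0.8 × (1−0.15) × (1−0.7) = 0.1122
retain: 0.45 × 0.5 × (1−0.6) × (1−0.9) = 0.009
P(retain | x) = 0.009 / 0.1212 ≈ 0.0743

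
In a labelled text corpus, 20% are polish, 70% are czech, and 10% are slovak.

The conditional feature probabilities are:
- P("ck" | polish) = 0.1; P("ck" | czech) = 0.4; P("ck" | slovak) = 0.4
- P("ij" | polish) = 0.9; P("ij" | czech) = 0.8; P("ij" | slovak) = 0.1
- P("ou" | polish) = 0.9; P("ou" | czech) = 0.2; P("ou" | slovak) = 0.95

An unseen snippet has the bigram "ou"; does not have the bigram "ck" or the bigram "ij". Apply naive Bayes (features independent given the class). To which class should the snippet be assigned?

slovak

polish: 0.2 × (1−0.1) × (1−0.9) × 0.9 = 0.0162
czech: 0.7 × (1−0.4) × (1−0.8) × 0.2 = 0.0168
slovak: 0.1 × (1−0.4) × (1−0.1) × 0.95 = 0.0513
Highest score → slovak.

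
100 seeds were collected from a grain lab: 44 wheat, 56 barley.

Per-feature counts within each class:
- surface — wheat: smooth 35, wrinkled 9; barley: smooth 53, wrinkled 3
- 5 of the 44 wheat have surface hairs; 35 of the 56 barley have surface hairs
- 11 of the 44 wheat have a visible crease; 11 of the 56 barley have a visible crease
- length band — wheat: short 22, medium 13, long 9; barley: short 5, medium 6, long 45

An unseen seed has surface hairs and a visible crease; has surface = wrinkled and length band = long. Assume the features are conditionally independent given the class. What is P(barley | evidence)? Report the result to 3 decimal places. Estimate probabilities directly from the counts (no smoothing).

wheat: (44/100) × (9/44) × (5/44) × (11/44) × (9/44) ≈ 0.000522986
barley: (56/100) × (3/56) × (35/56) × (11/56) × (45/56) ≈ 0.00295958
P(barley | x) = 0.00295958 / 0.003482566 ≈ 0.850

0.850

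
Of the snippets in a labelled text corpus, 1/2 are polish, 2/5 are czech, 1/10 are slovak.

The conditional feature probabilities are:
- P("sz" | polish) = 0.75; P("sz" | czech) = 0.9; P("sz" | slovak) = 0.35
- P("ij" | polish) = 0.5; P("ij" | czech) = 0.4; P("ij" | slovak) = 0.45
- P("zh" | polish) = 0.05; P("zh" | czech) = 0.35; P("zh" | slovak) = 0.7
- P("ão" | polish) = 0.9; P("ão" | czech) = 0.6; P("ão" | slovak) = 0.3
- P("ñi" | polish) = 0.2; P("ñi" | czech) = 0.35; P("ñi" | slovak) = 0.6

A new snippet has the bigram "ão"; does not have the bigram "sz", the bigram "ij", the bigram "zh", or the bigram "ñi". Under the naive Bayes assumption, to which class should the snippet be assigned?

polish

polish: 0.5 × (1−0.75) × (1−0.5) × (1−0.05) × 0.9 × (1−0.2) = 0.04275
czech: 0.4 × (1−0.9) × (1−0.4) × (1−0.35) × 0.6 × (1−0.35) = 0.006084
slovak: 0.1 × (1−0.35) × (1−0.45) × (1−0.7) × 0.3 × (1−0.6) = 0.001287
Highest score → polish.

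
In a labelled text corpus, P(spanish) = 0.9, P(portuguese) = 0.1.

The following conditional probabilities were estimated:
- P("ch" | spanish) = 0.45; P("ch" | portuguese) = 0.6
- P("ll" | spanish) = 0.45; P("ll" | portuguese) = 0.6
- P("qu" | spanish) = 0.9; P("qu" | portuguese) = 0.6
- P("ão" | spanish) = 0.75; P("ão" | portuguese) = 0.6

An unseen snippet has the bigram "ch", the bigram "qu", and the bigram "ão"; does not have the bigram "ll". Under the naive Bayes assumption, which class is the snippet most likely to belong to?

spanish: 0.9 × 0.45 × (1−0.45) × 0.9 × 0.75 = 0.15035625
portuguese: 0.1 × 0.6 × (1−0.6) × 0.6 × 0.6 = 0.00864
Highest score → spanish.

spanish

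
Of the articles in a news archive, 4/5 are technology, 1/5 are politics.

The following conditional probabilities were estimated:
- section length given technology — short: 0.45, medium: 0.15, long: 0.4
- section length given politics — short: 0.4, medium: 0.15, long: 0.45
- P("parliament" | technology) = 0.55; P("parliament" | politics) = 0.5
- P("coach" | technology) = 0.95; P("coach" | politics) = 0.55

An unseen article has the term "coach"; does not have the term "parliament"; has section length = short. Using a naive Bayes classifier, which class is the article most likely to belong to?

technology: 0.8 × 0.45 × (1−0.55) × 0.95 = 0.1539
politics: 0.2 × 0.4 × (1−0.5) × 0.55 = 0.022
Highest score → technology.

technology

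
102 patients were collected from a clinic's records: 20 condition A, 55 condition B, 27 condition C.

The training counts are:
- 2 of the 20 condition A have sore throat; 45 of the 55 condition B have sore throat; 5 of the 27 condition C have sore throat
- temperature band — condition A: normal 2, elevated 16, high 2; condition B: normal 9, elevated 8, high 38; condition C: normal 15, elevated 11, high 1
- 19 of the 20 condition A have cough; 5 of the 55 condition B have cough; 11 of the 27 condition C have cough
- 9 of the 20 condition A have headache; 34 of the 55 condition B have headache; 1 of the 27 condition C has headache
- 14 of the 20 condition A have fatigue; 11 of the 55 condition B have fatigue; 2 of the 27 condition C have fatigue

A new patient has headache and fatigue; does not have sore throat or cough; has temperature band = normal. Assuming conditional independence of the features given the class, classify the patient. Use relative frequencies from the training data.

condition B

condition A: (20/102) × (18/20) × (2/20) × (1/20) × (9/20) × (14/20) ≈ 0.000277941
condition B: (55/102) × (10/55) × (9/55) × (50/55) × (34/55) × (11/55) ≈ 0.00180316
condition C: (27/102) × (22/27) × (15/27) × (16/27) × (1/27) × (2/27) ≈ 0.000194809
Highest score → condition B.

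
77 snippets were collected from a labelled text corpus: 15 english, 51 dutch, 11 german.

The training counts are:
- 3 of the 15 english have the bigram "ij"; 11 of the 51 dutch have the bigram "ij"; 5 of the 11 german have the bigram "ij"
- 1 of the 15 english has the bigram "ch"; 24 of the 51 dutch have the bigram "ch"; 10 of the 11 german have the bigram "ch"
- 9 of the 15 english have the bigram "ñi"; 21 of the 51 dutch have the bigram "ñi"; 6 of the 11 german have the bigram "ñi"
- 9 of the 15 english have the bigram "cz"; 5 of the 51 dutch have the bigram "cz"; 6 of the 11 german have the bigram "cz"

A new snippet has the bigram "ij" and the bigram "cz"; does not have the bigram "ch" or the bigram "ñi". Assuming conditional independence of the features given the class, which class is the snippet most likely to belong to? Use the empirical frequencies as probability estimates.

english: (15/77) × (3/15) × (14/15) × (6/15) × (9/15) ≈ 0.00872727
dutch: (51/77) × (11/51) × (27/51) × (30/51) × (5/51) ≈ 0.00436161
german: (11/77) × (5/11) × (1/11) × (5/11) × (6/11) ≈ 0.0014636
Highest score → english.

english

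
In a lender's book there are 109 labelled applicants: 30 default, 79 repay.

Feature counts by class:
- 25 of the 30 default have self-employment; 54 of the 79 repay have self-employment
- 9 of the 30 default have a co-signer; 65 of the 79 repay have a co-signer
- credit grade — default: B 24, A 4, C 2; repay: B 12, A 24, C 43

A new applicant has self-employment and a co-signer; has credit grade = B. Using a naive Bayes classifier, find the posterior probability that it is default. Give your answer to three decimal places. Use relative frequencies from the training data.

default: (30/109) × (25/30) × (9/30) × (24/30) ≈ 0.0550459
repay: (79/109) × (54/79) × (65/79) × (12/79) ≈ 0.0619167
P(default | x) = 0.0550459 / 0.1169626 ≈ 0.471

0.471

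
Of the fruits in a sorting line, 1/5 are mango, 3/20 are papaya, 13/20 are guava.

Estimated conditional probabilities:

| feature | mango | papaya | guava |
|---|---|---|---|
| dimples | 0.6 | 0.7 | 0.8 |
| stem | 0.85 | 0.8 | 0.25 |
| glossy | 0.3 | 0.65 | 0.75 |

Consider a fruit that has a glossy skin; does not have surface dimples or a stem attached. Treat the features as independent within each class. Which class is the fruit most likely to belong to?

guava

mango: 0.2 × (1−0.6) × (1−0.85) × 0.3 = 0.0036
papaya: 0.15 × (1−0.7) × (1−0.8) × 0.65 = 0.00585
guava: 0.65 × (1−0.8) × (1−0.25) × 0.75 = 0.073125
Highest score → guava.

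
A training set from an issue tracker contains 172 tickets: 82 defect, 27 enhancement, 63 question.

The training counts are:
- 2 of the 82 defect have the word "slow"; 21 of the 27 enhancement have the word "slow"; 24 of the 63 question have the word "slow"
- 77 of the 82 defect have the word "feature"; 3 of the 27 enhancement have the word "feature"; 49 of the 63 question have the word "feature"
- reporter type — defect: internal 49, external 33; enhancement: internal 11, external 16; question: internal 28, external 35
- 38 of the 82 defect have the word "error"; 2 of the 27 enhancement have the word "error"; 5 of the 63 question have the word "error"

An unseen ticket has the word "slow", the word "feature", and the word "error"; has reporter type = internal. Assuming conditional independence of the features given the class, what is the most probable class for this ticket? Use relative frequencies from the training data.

question

defect: (82/172) × (2/82) × (77/82) × (49/82) × (38/82) ≈ 0.00302364
enhancement: (27/172) × (21/27) × (3/27) × (11/27) × (2/27) ≈ 0.000409396
question: (63/172) × (24/63) × (49/63) × (28/63) × (5/63) ≈ 0.00382812
Highest score → question.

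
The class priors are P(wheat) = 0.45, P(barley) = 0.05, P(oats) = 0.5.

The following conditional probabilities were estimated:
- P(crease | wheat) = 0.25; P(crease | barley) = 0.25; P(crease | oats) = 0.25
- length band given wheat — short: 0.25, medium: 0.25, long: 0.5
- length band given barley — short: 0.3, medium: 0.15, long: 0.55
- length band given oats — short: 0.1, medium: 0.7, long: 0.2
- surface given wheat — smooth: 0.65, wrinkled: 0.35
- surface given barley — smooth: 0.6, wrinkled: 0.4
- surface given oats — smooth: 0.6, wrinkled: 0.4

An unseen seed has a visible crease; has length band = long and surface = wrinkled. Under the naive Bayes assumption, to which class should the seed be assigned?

wheat

wheat: 0.45 × 0.25 × 0.5 × 0.35 = 0.0196875
barley: 0.05 × 0.25 × 0.55 × 0.4 = 0.00275
oats: 0.5 × 0.25 × 0.2 × 0.4 = 0.01
Highest score → wheat.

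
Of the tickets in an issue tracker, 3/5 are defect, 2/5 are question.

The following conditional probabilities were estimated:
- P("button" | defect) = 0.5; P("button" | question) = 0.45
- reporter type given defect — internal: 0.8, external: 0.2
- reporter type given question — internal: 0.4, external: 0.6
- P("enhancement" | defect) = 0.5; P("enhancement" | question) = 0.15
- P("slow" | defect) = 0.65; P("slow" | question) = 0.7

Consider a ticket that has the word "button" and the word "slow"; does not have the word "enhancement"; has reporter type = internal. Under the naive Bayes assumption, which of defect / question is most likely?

defect: 0.6 × 0.5 × 0.8 × (1−0.5) × 0.65 = 0.078
question: 0.4 × 0.45 × 0.4 × (1−0.15) × 0.7 = 0.04284
Highest score → defect.

defect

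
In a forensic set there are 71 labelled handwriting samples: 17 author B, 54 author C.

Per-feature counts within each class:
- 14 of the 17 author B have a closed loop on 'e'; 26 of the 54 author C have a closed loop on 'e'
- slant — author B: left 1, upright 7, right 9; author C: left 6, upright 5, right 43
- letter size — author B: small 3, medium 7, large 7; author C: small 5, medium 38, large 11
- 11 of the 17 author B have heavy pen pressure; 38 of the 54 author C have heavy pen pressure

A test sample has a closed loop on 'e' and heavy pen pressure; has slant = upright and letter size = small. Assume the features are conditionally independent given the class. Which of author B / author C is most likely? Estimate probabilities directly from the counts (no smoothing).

author B: (17/71) × (14/17) × (7/17) × (3/17) × (11/17) ≈ 0.00927118
author C: (54/71) × (26/54) × (5/54) × (5/54) × (38/54) ≈ 0.00220931
Highest score → author B.

author B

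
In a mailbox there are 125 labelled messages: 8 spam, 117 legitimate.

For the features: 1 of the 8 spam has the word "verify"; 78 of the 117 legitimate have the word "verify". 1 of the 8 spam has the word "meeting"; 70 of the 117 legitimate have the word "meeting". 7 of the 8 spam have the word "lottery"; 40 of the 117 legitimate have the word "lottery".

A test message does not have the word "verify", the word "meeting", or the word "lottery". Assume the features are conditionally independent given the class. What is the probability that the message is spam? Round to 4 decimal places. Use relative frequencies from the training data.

spam: (8/125) × (7/8) × (7/8) × (1/8) = 0.006125
legitimate: (117/125) × (39/117) × (47/117) × (77/117) ≈ 0.0824843
P(spam | x) = 0.006125 / 0.0886093 ≈ 0.0691

0.0691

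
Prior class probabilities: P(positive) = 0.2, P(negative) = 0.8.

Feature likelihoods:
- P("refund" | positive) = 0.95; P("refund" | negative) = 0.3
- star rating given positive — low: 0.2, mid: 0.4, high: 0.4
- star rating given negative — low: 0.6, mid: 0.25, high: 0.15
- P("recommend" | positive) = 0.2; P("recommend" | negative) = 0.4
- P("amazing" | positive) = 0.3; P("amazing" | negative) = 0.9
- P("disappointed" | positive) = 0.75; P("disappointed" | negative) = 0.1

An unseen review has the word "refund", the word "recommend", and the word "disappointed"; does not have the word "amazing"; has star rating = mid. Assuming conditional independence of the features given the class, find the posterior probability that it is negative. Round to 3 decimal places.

positive: 0.2 × 0.95 × 0.4 × 0.2 × (1−0.3) × 0.75 = 0.00798
negative: 0.8 × 0.3 × 0.25 × 0.4 × (1−0.9) × 0.1 = 0.00024
P(negative | x) = 0.00024 / 0.00822 ≈ 0.029

0.029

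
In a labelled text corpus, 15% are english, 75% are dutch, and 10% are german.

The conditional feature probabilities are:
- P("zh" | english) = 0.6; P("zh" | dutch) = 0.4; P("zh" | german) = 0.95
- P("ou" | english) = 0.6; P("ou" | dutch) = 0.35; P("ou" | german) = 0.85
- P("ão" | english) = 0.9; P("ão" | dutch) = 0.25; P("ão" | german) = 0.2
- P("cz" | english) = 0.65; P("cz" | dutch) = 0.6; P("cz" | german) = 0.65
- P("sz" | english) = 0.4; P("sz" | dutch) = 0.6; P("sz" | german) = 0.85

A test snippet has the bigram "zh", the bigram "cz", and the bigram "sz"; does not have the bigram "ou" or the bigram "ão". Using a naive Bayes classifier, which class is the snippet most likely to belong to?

dutch

english: 0.15 × 0.6 × (1−0.6) × (1−0.9) × 0.65 × 0.4 = 0.000936
dutch: 0.75 × 0.4 × (1−0.35) × (1−0.25) × 0.6 × 0.6 = 0.05265
german: 0.1 × 0.95 × (1−0.85) × (1−0.2) × 0.65 × 0.85 = 0.0062985
Highest score → dutch.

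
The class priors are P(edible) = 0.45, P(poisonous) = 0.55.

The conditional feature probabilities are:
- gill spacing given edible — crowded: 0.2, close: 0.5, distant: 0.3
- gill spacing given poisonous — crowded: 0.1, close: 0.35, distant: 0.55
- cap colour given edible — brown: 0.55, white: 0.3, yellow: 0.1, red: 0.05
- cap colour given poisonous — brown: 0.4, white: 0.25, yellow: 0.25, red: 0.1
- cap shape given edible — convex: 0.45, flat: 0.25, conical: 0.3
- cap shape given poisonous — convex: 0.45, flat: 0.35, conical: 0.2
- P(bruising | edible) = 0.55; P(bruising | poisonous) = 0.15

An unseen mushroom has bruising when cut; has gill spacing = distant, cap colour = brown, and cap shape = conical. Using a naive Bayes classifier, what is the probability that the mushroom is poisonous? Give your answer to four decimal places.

0.2286

edible: 0.45 × 0.3 × 0.55 × 0.3 × 0.55 = 0.01225125
poisonous: 0.55 × 0.55 × 0.4 × 0.2 × 0.15 = 0.00363
P(poisonous | x) = 0.00363 / 0.01588125 ≈ 0.2286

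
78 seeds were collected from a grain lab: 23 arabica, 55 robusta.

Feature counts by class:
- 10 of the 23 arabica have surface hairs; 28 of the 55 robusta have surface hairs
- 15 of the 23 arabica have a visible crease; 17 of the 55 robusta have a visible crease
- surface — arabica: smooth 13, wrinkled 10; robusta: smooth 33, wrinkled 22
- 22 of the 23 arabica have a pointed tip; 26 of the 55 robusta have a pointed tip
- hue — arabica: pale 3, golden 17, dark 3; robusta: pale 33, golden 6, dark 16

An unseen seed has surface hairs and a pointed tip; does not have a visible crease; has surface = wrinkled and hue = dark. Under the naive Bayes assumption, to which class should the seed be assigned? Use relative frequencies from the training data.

robusta

arabica: (23/78) × (10/23) × (8/23) × (10/23) × (22/23) × (3/23) ≈ 0.00241896
robusta: (55/78) × (28/55) × (38/55) × (22/55) × (26/55) × (16/55) ≈ 0.0136431
Highest score → robusta.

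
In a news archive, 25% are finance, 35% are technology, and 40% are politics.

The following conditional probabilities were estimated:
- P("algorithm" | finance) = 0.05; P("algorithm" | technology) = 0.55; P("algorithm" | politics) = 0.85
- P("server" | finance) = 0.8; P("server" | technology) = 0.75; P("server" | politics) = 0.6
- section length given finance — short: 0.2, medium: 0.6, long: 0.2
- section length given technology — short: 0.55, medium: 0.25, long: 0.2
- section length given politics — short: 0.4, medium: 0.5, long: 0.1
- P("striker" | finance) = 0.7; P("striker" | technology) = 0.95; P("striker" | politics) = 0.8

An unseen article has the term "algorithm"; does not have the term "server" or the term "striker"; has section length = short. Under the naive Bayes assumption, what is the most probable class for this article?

finance: 0.25 × 0.05 × (1−0.8) × 0.2 × (1−0.7) = 0.00015
technology: 0.35 × 0.55 × (1−0.75) × 0.55 × (1−0.95) = 0.0013234375
politics: 0.4 × 0.85 × (1−0.6) × 0.4 × (1−0.8) = 0.01088
Highest score → politics.

politics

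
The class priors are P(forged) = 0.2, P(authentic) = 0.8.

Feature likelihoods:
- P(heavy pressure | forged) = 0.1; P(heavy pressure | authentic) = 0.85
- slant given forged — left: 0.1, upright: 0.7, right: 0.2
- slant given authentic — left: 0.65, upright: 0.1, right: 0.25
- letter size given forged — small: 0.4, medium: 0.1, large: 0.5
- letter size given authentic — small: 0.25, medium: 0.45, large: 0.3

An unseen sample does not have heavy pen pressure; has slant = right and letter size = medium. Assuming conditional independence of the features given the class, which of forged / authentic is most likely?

forged: 0.2 × (1−0.1) × 0.2 × 0.1 = 0.0036
authentic: 0.8 × (1−0.85) × 0.25 × 0.45 = 0.0135
Highest score → authentic.

authentic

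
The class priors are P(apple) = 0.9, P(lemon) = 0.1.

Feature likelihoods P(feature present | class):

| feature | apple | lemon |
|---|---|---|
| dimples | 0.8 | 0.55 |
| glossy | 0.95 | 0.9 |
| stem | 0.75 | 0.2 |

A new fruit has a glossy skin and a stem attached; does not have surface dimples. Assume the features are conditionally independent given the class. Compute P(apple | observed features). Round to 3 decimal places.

apple: 0.9 × (1−0.8) × 0.95 × 0.75 = 0.12825
lemon: 0.1 × (1−0.55) × 0.9 × 0.2 = 0.0081
P(apple | x) = 0.12825 / 0.13635 ≈ 0.941

0.941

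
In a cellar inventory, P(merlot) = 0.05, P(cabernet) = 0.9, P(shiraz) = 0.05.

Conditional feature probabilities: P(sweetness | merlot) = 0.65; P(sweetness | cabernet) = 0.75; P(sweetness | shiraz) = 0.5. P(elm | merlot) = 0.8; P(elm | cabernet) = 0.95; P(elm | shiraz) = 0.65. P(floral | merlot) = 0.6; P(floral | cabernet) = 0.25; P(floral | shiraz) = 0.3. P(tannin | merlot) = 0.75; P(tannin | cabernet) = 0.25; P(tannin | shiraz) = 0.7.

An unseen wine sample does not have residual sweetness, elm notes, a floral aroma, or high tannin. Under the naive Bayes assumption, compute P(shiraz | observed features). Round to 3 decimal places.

0.216

merlot: 0.05 × (1−0.65) × (1−0.8) × (1−0.6) × (1−0.75) = 0.00035
cabernet: 0.9 × (1−0.75) × (1−0.95) × (1−0.25) × (1−0.25) = 0.006328125
shiraz: 0.05 × (1−0.5) × (1−0.65) × (1−0.3) × (1−0.7) = 0.0018375
P(shiraz | x) = 0.0018375 / 0.008515625 ≈ 0.216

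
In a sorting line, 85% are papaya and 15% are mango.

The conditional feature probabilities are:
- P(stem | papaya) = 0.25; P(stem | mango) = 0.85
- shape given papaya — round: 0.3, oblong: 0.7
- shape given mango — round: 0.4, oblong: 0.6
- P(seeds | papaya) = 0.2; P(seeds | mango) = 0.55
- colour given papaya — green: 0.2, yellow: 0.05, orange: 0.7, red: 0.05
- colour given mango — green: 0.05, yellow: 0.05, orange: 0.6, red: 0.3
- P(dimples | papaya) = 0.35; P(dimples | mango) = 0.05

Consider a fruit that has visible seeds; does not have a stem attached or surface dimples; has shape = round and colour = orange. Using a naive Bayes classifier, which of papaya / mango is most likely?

papaya

papaya: 0.85 × (1−0.25) × 0.3 × 0.2 × 0.7 × (1−0.35) = 0.01740375
mango: 0.15 × (1−0.85) × 0.4 × 0.55 × 0.6 × (1−0.05) = 0.0028215
Highest score → papaya.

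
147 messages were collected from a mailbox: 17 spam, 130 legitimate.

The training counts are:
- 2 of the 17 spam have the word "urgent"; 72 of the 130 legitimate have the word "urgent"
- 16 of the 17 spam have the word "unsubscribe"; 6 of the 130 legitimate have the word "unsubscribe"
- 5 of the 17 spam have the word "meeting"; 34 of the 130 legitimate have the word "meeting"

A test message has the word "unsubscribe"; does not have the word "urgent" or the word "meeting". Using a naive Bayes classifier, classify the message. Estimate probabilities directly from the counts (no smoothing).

spam: (17/147) × (15/17) × (16/17) × (12/17) ≈ 0.0677918
legitimate: (130/147) × (58/130) × (6/130) × (96/130) ≈ 0.0134477
Highest score → spam.

spam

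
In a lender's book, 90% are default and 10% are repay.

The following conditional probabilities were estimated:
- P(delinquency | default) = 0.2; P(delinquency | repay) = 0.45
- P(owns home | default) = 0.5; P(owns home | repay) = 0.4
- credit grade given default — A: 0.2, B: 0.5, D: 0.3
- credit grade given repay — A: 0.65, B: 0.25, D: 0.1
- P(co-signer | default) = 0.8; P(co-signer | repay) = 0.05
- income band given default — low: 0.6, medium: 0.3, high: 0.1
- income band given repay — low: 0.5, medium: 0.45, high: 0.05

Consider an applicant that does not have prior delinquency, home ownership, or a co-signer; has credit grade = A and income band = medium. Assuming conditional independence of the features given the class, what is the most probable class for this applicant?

repay

default: 0.9 × (1−0.2) × (1−0.5) × 0.2 × (1−0.8) × 0.3 = 0.00432
repay: 0.1 × (1−0.45) × (1−0.4) × 0.65 × (1−0.05) × 0.45 = 0.009169875
Highest score → repay.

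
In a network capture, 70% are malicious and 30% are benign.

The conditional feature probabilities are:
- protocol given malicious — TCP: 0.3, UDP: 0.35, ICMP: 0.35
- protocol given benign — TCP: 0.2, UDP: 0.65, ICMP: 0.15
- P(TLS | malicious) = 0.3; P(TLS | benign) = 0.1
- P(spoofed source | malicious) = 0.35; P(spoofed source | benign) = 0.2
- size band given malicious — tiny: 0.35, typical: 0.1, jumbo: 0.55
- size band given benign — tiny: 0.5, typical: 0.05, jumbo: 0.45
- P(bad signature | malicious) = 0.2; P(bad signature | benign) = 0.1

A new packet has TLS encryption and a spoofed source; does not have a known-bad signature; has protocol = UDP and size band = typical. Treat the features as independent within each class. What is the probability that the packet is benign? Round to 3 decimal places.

0.079

malicious: 0.7 × 0.35 × 0.3 × 0.35 × 0.1 × (1−0.2) = 0.002058
benign: 0.3 × 0.65 × 0.1 × 0.2 × 0.05 × (1−0.1) = 0.0001755
P(benign | x) = 0.0001755 / 0.0022335 ≈ 0.079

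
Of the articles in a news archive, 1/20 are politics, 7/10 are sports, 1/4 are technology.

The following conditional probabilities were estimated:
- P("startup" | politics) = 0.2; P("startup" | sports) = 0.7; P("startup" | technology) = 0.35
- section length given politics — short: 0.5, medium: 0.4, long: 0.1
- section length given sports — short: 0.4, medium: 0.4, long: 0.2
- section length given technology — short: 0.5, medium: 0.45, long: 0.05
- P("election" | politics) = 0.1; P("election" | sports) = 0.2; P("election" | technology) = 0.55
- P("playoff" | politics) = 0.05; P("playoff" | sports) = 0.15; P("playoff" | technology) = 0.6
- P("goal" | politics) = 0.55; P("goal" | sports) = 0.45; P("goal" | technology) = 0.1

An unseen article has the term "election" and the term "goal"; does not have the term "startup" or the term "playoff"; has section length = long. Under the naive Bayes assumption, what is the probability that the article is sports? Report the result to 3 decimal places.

0.892

politics: 0.05 × (1−0.2) × 0.1 × 0.1 × (1−0.05) × 0.55 = 0.000209
sports: 0.7 × (1−0.7) × 0.2 × 0.2 × (1−0.15) × 0.45 = 0.003213
technology: 0.25 × (1−0.35) × 0.05 × 0.55 × (1−0.6) × 0.1 = 0.00017875
P(sports | x) = 0.003213 / 0.00360075 ≈ 0.892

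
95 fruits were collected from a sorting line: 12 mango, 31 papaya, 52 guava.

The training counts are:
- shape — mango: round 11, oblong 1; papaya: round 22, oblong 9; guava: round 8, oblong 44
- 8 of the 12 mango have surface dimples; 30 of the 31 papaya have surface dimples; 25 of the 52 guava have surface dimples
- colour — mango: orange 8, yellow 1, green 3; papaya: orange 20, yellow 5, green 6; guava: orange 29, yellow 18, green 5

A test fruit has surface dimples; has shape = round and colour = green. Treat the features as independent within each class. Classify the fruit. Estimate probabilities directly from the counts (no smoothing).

papaya

mango: (12/95) × (11/12) × (8/12) × (3/12) ≈ 0.0192982
papaya: (31/95) × (22/31) × (30/31) × (6/31) ≈ 0.0433759
guava: (52/95) × (8/52) × (25/52) × (5/52) ≈ 0.00389287
Highest score → papaya.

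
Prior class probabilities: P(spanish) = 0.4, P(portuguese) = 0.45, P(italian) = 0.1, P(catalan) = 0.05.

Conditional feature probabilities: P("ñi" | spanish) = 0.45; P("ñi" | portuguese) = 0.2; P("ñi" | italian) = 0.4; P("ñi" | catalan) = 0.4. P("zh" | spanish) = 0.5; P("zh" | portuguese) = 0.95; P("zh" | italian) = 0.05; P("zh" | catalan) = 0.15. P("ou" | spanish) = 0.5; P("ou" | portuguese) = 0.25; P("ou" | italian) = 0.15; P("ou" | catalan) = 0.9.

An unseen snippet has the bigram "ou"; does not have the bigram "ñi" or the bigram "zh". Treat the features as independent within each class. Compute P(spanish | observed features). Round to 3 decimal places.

0.604

spanish: 0.4 × (1−0.45) × (1−0.5) × 0.5 = 0.055
portuguese: 0.45 × (1−0.2) × (1−0.95) × 0.25 = 0.0045
italian: 0.1 × (1−0.4) × (1−0.05) × 0.15 = 0.00855
catalan: 0.05 × (1−0.4) × (1−0.15) × 0.9 = 0.02295
P(spanish | x) = 0.055 / 0.091 ≈ 0.604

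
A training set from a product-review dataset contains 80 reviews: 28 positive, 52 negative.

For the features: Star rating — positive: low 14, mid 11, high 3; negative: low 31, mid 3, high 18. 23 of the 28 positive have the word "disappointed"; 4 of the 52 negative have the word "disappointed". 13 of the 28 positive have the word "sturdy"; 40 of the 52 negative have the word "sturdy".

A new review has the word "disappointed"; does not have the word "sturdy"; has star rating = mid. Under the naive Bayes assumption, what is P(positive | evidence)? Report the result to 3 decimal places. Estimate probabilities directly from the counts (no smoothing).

positive: (28/80) × (11/28) × (23/28) × (15/28) ≈ 0.060507
negative: (52/80) × (3/52) × (4/52) × (12/52) ≈ 0.00066568
P(positive | x) = 0.060507 / 0.06117268 ≈ 0.989

0.989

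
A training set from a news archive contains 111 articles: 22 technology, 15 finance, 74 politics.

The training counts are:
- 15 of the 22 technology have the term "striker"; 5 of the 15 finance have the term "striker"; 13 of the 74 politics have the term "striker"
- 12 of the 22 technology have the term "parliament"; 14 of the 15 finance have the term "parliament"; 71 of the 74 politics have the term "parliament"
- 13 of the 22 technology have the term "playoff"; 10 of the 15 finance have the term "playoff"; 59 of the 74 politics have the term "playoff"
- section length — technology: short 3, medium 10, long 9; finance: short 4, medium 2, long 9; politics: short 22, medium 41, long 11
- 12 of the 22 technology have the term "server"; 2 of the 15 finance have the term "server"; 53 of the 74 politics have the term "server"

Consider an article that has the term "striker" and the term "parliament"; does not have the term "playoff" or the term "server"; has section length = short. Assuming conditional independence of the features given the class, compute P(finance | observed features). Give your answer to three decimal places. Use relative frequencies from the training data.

technology: (22/111) × (15/22) × (12/22) × (9/22) × (3/22) × (10/22) ≈ 0.00186906
finance: (15/111) × (5/15) × (14/15) × (5/15) × (4/15) × (13/15) ≈ 0.00323879
politics: (74/111) × (13/74) × (71/74) × (15/74) × (22/74) × (21/74) ≈ 0.0019217
P(finance | x) = 0.00323879 / 0.00702955 ≈ 0.461

0.461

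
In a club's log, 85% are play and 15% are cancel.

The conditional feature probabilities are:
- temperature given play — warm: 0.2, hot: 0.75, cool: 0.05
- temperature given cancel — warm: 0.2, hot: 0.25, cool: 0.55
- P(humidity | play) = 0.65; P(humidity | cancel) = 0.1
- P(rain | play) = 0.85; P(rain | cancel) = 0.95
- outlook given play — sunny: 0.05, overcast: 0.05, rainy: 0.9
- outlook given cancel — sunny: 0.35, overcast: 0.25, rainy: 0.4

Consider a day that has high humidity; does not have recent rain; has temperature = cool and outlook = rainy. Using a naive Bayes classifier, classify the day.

play: 0.85 × 0.05 × 0.65 × (1−0.85) × 0.9 = 0.003729375
cancel: 0.15 × 0.55 × 0.1 × (1−0.95) × 0.4 = 0.000165
Highest score → play.

play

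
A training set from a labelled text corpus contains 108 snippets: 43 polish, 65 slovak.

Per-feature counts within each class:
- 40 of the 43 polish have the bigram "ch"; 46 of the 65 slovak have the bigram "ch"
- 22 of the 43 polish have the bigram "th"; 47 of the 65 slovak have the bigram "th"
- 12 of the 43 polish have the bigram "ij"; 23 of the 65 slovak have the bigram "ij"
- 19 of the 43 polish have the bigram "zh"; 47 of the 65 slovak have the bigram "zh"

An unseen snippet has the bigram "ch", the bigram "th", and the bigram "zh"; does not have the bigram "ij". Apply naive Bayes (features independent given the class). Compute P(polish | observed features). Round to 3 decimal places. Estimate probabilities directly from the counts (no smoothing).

polish: (43/108) × (40/43) × (22/43) × (31/43) × (19/43) ≈ 0.0603627
slovak: (65/108) × (46/65) × (47/65) × (42/65) × (47/65) ≈ 0.143893
P(polish | x) = 0.0603627 / 0.2042557 ≈ 0.296

0.296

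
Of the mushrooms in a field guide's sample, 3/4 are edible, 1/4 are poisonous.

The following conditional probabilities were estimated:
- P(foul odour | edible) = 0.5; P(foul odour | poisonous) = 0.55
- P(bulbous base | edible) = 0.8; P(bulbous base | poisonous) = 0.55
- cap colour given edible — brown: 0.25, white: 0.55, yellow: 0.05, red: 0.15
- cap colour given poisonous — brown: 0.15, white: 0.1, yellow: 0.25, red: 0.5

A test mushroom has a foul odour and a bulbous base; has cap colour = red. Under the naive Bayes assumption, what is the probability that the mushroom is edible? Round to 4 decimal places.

0.5434

edible: 0.75 × 0.5 × 0.8 × 0.15 = 0.045
poisonous: 0.25 × 0.55 × 0.55 × 0.5 = 0.0378125
P(edible | x) = 0.045 / 0.0828125 ≈ 0.5434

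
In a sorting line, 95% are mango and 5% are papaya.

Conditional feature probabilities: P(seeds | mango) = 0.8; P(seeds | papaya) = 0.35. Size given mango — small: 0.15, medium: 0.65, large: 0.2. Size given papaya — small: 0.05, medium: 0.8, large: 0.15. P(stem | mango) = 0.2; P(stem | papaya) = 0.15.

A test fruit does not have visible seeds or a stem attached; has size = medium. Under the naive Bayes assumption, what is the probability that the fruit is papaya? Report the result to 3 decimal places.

0.183

mango: 0.95 × (1−0.8) × 0.65 × (1−0.2) = 0.0988
papaya: 0.05 × (1−0.35) × 0.8 × (1−0.15) = 0.0221
P(papaya | x) = 0.0221 / 0.1209 ≈ 0.183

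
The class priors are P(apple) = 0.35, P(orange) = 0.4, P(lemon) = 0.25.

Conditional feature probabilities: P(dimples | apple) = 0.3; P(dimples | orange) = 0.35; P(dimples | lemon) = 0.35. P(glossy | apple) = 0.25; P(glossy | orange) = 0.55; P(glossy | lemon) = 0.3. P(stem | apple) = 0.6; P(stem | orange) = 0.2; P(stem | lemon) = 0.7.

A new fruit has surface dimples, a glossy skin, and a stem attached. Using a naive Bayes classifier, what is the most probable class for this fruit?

apple: 0.35 × 0.3 × 0.25 × 0.6 = 0.01575
orange: 0.4 × 0.35 × 0.55 × 0.2 = 0.0154
lemon: 0.25 × 0.35 × 0.3 × 0.7 = 0.018375
Highest score → lemon.

lemon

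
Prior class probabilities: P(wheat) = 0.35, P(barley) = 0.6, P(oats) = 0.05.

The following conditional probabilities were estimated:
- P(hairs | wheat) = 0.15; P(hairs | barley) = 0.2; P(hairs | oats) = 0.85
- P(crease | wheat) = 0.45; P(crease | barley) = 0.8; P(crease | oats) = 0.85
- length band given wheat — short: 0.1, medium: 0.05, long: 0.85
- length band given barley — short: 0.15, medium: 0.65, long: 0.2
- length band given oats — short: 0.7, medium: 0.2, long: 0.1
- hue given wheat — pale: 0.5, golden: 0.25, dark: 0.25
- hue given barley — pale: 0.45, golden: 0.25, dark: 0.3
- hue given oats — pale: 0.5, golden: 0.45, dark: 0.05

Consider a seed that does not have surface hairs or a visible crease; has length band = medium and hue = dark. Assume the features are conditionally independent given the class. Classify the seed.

barley

wheat: 0.35 × (1−0.15) × (1−0.45) × 0.05 × 0.25 = 0.0020453125
barley: 0.6 × (1−0.2) × (1−0.8) × 0.65 × 0.3 = 0.01872
oats: 0.05 × (1−0.85) × (1−0.85) × 0.2 × 0.05 = 0.00001125
Highest score → barley.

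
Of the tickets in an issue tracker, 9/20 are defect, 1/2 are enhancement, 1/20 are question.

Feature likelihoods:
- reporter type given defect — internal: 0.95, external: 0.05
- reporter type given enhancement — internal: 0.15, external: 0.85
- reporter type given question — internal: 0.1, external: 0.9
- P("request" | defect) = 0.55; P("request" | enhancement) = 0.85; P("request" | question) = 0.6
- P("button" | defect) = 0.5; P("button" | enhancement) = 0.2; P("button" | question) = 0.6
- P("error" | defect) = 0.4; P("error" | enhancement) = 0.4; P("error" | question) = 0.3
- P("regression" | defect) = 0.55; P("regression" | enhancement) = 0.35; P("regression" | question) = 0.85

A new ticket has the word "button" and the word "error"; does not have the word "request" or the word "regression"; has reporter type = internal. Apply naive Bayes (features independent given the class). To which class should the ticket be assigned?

defect

defect: 0.45 × 0.95 × (1−0.55) × 0.5 × 0.4 × (1−0.55) = 0.01731375
enhancement: 0.5 × 0.15 × (1−0.85) × 0.2 × 0.4 × (1−0.35) = 0.000585
question: 0.05 × 0.1 × (1−0.6) × 0.6 × 0.3 × (1−0.85) = 0.000054
Highest score → defect.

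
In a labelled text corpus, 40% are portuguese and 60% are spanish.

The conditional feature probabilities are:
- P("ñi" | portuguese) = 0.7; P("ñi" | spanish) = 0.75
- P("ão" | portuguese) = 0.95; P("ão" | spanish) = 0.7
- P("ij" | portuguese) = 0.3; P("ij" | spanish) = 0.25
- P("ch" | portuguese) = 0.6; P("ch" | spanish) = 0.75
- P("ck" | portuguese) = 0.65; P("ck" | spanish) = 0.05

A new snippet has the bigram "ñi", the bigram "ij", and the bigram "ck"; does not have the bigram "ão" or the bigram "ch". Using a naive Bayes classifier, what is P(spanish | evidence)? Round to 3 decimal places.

portuguese: 0.4 × 0.7 × (1−0.95) × 0.3 × (1−0.6) × 0.65 = 0.001092
spanish: 0.6 × 0.75 × (1−0.7) × 0.25 × (1−0.75) × 0.05 = 0.000421875
P(spanish | x) = 0.000421875 / 0.001513875 ≈ 0.279

0.279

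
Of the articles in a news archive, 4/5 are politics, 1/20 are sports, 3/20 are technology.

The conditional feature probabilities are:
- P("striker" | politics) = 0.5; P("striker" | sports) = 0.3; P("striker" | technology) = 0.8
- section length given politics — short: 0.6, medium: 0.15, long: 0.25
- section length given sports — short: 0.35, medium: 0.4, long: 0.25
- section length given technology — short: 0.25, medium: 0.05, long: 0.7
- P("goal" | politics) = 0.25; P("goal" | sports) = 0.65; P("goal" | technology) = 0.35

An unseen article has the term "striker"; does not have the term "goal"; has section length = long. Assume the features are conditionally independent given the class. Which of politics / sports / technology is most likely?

politics: 0.8 × 0.5 × 0.25 × (1−0.25) = 0.075
sports: 0.05 × 0.3 × 0.25 × (1−0.65) = 0.0013125
technology: 0.15 × 0.8 × 0.7 × (1−0.35) = 0.0546
Highest score → politics.

politics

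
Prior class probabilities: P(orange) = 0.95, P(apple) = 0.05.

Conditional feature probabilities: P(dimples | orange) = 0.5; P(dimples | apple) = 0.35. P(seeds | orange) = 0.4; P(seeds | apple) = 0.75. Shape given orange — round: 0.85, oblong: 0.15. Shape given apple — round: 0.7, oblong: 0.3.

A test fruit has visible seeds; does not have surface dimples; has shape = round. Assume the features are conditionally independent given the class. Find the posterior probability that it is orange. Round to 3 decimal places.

orange: 0.95 × (1−0.5) × 0.4 × 0.85 = 0.1615
apple: 0.05 × (1−0.35) × 0.75 × 0.7 = 0.0170625
P(orange | x) = 0.1615 / 0.1785625 ≈ 0.904

0.904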